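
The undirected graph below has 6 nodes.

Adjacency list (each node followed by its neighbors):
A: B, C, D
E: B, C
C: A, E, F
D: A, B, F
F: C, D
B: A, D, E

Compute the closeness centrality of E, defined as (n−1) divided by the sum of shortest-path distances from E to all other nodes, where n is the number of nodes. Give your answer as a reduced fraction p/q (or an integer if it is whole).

Distances from E: A:2, B:1, C:1, D:2, F:2. Sum = 8.
n = 6, so closeness = 5/8.

5/8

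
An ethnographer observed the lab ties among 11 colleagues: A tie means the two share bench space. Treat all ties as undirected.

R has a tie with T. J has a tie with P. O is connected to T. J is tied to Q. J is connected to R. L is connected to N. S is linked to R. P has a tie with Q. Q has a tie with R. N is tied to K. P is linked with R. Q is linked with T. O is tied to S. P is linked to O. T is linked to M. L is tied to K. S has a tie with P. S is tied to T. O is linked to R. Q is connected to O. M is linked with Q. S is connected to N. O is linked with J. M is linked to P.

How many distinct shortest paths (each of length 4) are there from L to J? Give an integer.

The shortest distance is 4. The length-4 paths are: L–N–S–R–J; L–N–S–O–J; L–N–S–P–J.
That gives 3 distinct shortest paths.

3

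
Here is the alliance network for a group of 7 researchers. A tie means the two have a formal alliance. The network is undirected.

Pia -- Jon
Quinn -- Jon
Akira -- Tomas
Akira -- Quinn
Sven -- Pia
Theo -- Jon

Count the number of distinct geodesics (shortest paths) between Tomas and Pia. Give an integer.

The shortest distance is 4, and the only length-4 path is Tomas–Akira–Quinn–Jon–Pia. So there is exactly 1 shortest path.

1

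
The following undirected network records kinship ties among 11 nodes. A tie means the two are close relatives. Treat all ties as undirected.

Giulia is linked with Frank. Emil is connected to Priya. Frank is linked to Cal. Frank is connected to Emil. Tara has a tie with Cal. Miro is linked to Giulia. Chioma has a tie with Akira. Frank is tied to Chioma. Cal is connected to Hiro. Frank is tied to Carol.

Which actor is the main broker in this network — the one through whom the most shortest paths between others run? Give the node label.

Frank

Unnormalized betweenness of each node: Akira:0, Cal:17, Carol:0, Chioma:9, Emil:9, Frank:39, Giulia:9, Hiro:0, Miro:0, Priya:0, Tara:0.
Frank has the largest value, 39, making it the main broker — the node through which the most shortest paths run.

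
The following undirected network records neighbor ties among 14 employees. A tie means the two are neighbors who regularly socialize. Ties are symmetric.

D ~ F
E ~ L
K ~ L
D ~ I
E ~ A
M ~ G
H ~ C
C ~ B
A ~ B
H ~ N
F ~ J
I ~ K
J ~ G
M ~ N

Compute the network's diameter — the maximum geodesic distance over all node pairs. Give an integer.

Eccentricity of each node (its greatest distance to any other): A:7, B:7, C:7, D:7, E:7, F:7, G:7, H:7, I:7, J:7, K:7, L:7, M:7, N:7.
The maximum eccentricity is 7, realized for instance by the pair N–K via N – M – G – J – F – D – I – K. So the diameter is 7.

7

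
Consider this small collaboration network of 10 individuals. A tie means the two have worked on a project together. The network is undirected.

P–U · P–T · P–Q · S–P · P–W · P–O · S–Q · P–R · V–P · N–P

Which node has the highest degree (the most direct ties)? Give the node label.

P

Degrees — N:1, O:1, P:9, Q:2, R:1, S:2, T:1, U:1, V:1, W:1.
The maximum is 9, attained only by P.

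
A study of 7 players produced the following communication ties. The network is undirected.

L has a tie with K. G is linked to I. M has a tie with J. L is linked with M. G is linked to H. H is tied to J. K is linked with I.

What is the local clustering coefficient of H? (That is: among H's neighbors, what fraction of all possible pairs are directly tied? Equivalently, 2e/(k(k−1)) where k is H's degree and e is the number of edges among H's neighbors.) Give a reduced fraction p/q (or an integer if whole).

H's neighbors: G and J (k = 2).
Possible neighbor pairs: C(2,2) = 1. Edges among them: none → e = 0.
Clustering(H) = 0/1.

0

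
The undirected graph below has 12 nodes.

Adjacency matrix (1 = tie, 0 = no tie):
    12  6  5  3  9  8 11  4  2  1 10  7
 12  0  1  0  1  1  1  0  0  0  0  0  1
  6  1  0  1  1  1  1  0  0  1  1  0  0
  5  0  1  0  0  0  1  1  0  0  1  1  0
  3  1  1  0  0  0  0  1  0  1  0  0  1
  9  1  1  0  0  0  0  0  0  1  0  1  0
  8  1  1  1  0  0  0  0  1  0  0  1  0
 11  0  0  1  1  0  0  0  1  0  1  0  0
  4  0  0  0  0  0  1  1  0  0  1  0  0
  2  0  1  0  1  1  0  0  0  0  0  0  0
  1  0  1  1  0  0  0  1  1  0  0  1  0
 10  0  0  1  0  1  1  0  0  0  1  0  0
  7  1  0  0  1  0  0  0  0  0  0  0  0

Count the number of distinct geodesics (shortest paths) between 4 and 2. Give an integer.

3

The shortest distance is 3. The length-3 paths are: 4–8–6–2; 4–1–6–2; 4–11–3–2.
That gives 3 distinct shortest paths.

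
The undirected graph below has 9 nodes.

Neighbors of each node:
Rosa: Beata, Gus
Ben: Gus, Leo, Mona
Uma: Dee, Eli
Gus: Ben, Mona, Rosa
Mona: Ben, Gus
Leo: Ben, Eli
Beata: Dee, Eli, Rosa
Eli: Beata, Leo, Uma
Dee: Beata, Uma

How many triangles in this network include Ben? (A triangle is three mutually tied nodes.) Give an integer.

1

Ben's neighbors: Gus, Leo, and Mona.
Neighbor pairs that are themselves tied: Ben–Gus–Mona. Each forms one triangle with Ben, for 1 in total.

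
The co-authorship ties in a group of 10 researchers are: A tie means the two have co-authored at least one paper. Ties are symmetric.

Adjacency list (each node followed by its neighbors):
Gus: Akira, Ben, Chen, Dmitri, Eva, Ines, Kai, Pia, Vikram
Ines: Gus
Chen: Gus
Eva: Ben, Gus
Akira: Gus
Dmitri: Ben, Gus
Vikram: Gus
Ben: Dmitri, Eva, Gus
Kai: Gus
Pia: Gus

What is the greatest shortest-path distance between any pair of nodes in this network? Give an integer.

2

Eccentricity of each node (its greatest distance to any other): Akira:2, Ben:2, Chen:2, Dmitri:2, Eva:2, Gus:1, Ines:2, Kai:2, Pia:2, Vikram:2.
The maximum eccentricity is 2, realized for instance by the pair Chen–Ben via Chen – Gus – Ben. So the diameter is 2.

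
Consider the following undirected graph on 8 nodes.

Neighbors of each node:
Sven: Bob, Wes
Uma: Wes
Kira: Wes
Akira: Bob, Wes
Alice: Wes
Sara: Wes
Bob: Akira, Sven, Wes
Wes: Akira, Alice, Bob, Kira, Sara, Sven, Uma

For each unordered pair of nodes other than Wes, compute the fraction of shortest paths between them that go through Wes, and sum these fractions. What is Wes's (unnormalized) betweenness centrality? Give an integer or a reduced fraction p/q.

Pairs whose geodesics pass through Wes — Alice–Sven: 1; Alice–Akira: 1; Alice–Uma: 1; Alice–Kira: 1; Alice–Bob: 1; Alice–Sara: 1; Sven–Akira: 1/2; Sven–Uma: 1; Sven–Kira: 1; Sven–Sara: 1; Akira–Uma: 1; Akira–Kira: 1; Akira–Sara: 1; Uma–Kira: 1 … (+5 more pairs).
All other pairs contribute 0.
Summing the contributions gives betweenness(Wes) = 37/2.

37/2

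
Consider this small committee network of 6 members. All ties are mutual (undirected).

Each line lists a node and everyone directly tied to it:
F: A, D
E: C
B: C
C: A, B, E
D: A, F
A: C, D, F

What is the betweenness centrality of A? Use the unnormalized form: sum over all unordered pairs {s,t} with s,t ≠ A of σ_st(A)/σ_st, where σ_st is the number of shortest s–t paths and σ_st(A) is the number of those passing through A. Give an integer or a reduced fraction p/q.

Pairs whose geodesics pass through A — B–D: 1; B–F: 1; D–C: 1; D–E: 1; F–C: 1; F–E: 1.
All other pairs contribute 0.
Summing the contributions gives betweenness(A) = 6.

6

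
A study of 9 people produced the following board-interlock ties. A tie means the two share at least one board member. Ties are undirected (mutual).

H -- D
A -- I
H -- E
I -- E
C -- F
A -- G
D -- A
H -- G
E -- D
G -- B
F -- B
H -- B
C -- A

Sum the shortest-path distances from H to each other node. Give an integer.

Distances from H: A:2, B:1, C:3, D:1, E:1, F:2, G:1, I:2.
Sum = 2 + 1 + 3 + 1 + 1 + 2 + 1 + 2 = 13.

13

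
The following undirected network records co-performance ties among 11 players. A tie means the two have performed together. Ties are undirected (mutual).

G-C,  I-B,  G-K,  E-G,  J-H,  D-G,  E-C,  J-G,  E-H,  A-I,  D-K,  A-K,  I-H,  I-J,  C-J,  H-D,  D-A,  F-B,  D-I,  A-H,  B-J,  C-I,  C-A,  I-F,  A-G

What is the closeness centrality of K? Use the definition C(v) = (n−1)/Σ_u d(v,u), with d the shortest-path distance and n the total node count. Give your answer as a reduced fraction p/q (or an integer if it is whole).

10/19

Distances from K: A:1, B:3, C:2, D:1, E:2, F:3, G:1, H:2, I:2, J:2. Sum = 19.
n = 11, so closeness = 10/19.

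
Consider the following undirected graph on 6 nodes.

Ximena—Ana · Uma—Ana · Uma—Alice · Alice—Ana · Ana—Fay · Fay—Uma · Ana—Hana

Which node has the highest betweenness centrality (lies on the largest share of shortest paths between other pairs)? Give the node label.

Unnormalized betweenness of each node: Alice:0, Ana:15/2, Fay:0, Hana:0, Uma:1/2, Ximena:0.
Ana has the largest value, 15/2, making it the main broker — the node through which the most shortest paths run.

Ana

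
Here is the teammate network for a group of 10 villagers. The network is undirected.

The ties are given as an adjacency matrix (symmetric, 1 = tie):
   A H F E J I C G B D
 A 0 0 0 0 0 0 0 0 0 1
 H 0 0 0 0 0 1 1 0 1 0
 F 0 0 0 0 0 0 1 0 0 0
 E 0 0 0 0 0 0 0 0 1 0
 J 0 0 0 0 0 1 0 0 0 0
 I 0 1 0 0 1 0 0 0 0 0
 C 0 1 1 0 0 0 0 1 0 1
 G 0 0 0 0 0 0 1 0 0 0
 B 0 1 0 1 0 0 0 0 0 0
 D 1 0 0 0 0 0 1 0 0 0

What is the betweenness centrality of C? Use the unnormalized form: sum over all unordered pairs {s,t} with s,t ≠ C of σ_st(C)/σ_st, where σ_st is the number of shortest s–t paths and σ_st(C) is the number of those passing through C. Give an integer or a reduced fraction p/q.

Pairs whose geodesics pass through C — A–H: 1; A–F: 1; A–E: 1; A–J: 1; A–I: 1; A–G: 1; A–B: 1; H–F: 1; H–G: 1; H–D: 1; F–E: 1; F–J: 1; F–I: 1; F–G: 1 … (+11 more pairs).
All other pairs contribute 0.
Summing the contributions gives betweenness(C) = 25.

25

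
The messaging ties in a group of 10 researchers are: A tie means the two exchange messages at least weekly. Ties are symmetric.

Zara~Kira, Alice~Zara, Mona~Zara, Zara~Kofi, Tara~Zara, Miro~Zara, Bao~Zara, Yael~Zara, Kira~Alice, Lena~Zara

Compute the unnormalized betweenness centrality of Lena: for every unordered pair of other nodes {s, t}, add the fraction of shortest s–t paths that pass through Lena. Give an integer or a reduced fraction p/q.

0

No shortest path between any pair of other nodes passes through Lena.
Summing the contributions gives betweenness(Lena) = 0.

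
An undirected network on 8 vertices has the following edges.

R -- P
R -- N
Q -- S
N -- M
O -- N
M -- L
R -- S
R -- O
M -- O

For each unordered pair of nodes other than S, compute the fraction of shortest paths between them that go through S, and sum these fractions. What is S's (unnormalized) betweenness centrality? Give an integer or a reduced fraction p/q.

Pairs whose geodesics pass through S — N–Q: 1; M–Q: 2/2; O–Q: 1; L–Q: 2/2; Q–R: 1; Q–P: 1.
All other pairs contribute 0.
Summing the contributions gives betweenness(S) = 6.

6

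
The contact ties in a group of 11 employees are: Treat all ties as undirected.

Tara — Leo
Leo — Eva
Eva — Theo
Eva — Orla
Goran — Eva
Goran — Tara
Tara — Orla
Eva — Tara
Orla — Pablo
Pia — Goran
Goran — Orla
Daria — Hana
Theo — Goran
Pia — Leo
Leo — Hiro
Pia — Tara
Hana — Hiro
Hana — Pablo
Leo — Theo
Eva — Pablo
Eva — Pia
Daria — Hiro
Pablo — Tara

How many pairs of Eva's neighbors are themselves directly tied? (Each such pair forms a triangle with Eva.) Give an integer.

Eva's neighbors: Goran, Leo, Orla, Pablo, Pia, Tara, and Theo.
Neighbor pairs that are themselves tied: Eva–Goran–Orla; Eva–Goran–Pia; Eva–Goran–Tara; Eva–Goran–Theo; Eva–Leo–Pia; Eva–Leo–Tara; Eva–Leo–Theo; Eva–Orla–Pablo; Eva–Orla–Tara; Eva–Pablo–Tara; Eva–Pia–Tara. Each forms one triangle with Eva, for 11 in total.

11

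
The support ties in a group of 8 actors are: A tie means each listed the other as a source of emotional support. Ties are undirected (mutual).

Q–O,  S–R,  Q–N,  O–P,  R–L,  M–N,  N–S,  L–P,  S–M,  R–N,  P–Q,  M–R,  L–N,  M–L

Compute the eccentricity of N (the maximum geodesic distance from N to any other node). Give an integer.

Distances from N: L:1, M:1, O:2, P:2, Q:1, R:1, S:1.
The largest is 2 (to O and P), so the eccentricity of N is 2.

2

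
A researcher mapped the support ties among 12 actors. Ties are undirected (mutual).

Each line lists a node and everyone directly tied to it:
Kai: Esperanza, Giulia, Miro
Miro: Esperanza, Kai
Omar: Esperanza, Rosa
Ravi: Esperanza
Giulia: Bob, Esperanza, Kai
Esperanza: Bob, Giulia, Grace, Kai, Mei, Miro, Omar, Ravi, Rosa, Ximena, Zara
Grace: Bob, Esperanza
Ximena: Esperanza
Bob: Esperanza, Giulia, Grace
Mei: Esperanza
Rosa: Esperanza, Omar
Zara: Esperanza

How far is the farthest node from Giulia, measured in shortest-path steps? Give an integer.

2

Distances from Giulia: Bob:1, Esperanza:1, Grace:2, Kai:1, Mei:2, Miro:2, Omar:2, Ravi:2, Rosa:2, Ximena:2, Zara:2.
The largest is 2 (to Omar, Ximena, Mei, Ravi, Miro, Zara, Grace, and Rosa), so the eccentricity of Giulia is 2.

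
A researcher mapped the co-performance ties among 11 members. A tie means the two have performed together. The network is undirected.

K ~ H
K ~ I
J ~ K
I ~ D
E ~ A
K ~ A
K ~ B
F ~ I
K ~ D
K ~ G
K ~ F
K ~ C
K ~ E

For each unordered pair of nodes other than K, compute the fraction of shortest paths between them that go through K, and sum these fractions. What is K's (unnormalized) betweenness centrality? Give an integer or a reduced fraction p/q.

Pairs whose geodesics pass through K — F–D: 1/2; F–C: 1; F–E: 1; F–G: 1; F–J: 1; F–B: 1; F–H: 1; F–A: 1; D–C: 1; D–E: 1; D–G: 1; D–J: 1; D–B: 1; D–H: 1 … (+28 more pairs).
All other pairs contribute 0.
Summing the contributions gives betweenness(K) = 83/2.

83/2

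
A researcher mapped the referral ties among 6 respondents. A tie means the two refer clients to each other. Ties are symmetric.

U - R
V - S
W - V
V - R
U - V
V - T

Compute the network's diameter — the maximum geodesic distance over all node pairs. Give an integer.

Eccentricity of each node (its greatest distance to any other): R:2, S:2, T:2, U:2, V:1, W:2.
The maximum eccentricity is 2, realized for instance by the pair R–T via R – V – T. So the diameter is 2.

2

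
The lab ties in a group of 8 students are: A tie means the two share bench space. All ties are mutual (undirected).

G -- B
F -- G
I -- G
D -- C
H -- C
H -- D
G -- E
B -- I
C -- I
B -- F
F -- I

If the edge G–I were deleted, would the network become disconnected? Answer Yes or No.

Even without that edge, G still reaches I via G – F – I, so the network stays connected. Not a bridge.

No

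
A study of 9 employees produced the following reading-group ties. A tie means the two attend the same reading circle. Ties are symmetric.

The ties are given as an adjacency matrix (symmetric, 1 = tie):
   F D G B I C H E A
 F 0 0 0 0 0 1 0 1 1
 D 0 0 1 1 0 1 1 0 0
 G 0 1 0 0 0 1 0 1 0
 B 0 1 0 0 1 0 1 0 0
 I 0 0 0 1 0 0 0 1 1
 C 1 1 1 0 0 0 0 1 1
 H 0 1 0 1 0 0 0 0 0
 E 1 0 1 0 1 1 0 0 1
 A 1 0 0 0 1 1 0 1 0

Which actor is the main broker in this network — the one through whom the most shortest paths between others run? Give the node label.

D

Unnormalized betweenness of each node: A:4/3, B:17/6, C:17/3, D:13/2, E:10/3, F:0, G:5/6, H:0, I:7/2.
D has the largest value, 13/2, making it the main broker — the node through which the most shortest paths run.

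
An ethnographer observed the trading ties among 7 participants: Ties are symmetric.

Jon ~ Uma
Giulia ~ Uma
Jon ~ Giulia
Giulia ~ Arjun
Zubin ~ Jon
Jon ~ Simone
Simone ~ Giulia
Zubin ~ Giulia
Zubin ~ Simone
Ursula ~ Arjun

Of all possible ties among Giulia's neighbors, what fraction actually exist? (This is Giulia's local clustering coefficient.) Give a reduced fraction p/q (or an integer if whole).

2/5

Giulia's neighbors: Arjun, Jon, Simone, Uma, and Zubin (k = 5).
Possible neighbor pairs: C(5,2) = 10. Edges among them: Jon–Simone, Jon–Uma, Jon–Zubin, Simone–Zubin → e = 4.
Clustering(Giulia) = 4/10 = 2/5.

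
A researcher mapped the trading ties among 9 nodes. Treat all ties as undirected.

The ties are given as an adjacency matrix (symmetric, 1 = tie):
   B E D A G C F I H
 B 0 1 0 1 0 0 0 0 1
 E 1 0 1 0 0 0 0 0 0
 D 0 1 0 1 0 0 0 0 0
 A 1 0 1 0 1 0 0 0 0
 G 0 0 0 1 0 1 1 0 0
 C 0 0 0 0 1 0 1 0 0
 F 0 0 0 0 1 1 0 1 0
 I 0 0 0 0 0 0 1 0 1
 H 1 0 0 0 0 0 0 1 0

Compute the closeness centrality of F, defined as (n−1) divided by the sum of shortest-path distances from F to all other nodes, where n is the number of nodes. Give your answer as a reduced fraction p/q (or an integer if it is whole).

8/17

Distances from F: A:2, B:3, C:1, D:3, E:4, G:1, H:2, I:1. Sum = 17.
n = 9, so closeness = 8/17.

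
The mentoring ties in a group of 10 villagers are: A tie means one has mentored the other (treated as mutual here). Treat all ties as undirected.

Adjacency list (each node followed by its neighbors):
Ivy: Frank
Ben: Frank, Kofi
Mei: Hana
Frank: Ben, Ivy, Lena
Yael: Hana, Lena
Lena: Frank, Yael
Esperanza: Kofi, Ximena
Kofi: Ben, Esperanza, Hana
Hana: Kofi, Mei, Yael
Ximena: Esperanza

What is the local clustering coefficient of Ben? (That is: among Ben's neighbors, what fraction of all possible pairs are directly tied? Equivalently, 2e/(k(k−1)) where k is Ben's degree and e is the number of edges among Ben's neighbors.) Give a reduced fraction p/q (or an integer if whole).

0

Ben's neighbors: Frank and Kofi (k = 2).
Possible neighbor pairs: C(2,2) = 1. Edges among them: none → e = 0.
Clustering(Ben) = 0/1.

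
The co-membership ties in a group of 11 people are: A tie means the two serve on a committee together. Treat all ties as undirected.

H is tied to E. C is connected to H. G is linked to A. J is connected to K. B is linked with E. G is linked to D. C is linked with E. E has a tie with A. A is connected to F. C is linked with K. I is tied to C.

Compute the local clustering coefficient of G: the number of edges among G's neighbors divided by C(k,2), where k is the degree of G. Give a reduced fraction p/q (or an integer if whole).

G's neighbors: A and D (k = 2).
Possible neighbor pairs: C(2,2) = 1. Edges among them: none → e = 0.
Clustering(G) = 0/1.

0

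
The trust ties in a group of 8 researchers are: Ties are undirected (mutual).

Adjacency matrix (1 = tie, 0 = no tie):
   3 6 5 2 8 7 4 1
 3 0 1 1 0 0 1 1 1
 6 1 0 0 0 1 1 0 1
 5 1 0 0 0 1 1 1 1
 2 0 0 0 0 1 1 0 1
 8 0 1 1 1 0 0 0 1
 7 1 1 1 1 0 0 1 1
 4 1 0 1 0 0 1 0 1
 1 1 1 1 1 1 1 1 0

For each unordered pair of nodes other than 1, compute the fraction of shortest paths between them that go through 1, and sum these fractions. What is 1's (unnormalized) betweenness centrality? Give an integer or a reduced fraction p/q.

10/3

Pairs whose geodesics pass through 1 — 3–2: 1/2; 3–8: 1/3; 6–5: 1/4; 6–2: 1/3; 6–4: 1/3; 5–2: 1/3; 2–4: 1/2; 8–7: 1/4; 8–4: 1/2.
All other pairs contribute 0.
Summing the contributions gives betweenness(1) = 10/3.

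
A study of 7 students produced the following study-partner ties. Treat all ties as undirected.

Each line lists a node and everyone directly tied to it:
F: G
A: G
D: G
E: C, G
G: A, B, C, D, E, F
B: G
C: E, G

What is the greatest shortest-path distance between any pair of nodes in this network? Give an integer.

Eccentricity of each node (its greatest distance to any other): A:2, B:2, C:2, D:2, E:2, F:2, G:1.
The maximum eccentricity is 2, realized for instance by the pair E–F via E – G – F. So the diameter is 2.

2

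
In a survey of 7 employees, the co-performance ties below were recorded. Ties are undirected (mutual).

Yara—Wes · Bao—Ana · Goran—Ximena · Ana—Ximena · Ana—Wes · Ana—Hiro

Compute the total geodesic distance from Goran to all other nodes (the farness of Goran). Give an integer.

Distances from Goran: Ana:2, Bao:3, Hiro:3, Wes:3, Ximena:1, Yara:4.
Sum = 2 + 3 + 3 + 3 + 1 + 4 = 16.

16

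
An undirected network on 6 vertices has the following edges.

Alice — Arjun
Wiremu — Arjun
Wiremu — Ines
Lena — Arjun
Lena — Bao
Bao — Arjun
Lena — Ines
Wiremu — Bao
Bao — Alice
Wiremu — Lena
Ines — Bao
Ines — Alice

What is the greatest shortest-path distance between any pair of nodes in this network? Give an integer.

Eccentricity of each node (its greatest distance to any other): Alice:2, Arjun:2, Bao:1, Ines:2, Lena:2, Wiremu:2.
The maximum eccentricity is 2, realized for instance by the pair Lena–Alice via Lena – Ines – Alice. So the diameter is 2.

2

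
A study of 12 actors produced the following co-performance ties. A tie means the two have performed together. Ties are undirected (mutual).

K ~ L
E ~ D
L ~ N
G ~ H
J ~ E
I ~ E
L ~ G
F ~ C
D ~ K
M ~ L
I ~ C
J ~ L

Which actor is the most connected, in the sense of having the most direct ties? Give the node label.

L

Degrees — C:2, D:2, E:3, F:1, G:2, H:1, I:2, J:2, K:2, L:5, M:1, N:1.
The maximum is 5, attained only by L.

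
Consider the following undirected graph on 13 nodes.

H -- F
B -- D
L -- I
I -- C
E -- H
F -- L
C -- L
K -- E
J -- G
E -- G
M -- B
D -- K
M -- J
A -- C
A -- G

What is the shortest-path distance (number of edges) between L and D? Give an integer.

One shortest route is L – F – H – E – K – D, which uses 5 edges, and at distance 4 from L we only reach {J, K}, which does not include D. So d(L,D) = 5.

5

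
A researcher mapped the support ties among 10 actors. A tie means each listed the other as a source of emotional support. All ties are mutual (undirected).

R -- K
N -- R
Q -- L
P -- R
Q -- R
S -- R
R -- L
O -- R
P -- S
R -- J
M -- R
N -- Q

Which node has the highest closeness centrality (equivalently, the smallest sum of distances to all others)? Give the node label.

R

Farness (sum of distances to all others) for each node — J:17, K:17, L:16, M:17, N:16, O:17, P:16, Q:15, R:9, S:16.
The smallest farness is 9, for R, so R has the highest closeness.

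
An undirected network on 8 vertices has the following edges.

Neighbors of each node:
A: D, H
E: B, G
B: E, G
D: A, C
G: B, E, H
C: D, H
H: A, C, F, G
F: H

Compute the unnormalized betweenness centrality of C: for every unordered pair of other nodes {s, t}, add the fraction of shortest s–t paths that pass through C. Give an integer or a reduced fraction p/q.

Pairs whose geodesics pass through C — B–D: 1/2; G–D: 1/2; E–D: 1/2; D–H: 1/2; D–F: 1/2.
All other pairs contribute 0.
Summing the contributions gives betweenness(C) = 5/2.

5/2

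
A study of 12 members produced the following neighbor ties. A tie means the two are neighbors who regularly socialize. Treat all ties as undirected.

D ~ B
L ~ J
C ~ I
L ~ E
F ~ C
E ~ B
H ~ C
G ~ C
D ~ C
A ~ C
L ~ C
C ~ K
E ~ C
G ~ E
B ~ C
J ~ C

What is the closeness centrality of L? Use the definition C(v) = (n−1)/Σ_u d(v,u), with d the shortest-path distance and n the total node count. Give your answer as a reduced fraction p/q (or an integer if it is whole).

11/19

Distances from L: A:2, B:2, C:1, D:2, E:1, F:2, G:2, H:2, I:2, J:1, K:2. Sum = 19.
n = 12, so closeness = 11/19.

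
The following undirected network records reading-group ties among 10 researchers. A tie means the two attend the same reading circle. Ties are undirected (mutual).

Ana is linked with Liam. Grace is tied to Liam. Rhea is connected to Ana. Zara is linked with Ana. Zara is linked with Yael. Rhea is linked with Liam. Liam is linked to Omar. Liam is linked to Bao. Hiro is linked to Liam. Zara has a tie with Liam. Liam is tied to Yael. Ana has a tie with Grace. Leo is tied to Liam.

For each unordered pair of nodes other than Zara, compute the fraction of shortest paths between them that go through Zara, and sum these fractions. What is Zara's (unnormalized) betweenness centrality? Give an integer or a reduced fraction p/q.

Pairs whose geodesics pass through Zara — Yael–Ana: 1/2.
All other pairs contribute 0.
Summing the contributions gives betweenness(Zara) = 1/2.

1/2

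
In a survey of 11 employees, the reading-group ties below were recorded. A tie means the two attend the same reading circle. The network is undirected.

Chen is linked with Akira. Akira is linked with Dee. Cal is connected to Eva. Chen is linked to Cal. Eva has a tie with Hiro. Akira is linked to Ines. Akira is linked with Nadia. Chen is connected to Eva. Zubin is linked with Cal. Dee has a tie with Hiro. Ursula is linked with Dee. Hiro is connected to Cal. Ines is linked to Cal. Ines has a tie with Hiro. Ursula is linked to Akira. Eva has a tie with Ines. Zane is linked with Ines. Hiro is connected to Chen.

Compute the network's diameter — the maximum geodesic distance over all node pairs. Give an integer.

4

Eccentricity of each node (its greatest distance to any other): Akira:3, Cal:3, Chen:3, Dee:3, Eva:3, Hiro:3, Ines:2, Nadia:4, Ursula:4, Zane:3, Zubin:4.
The maximum eccentricity is 4, realized for instance by the pair Ursula–Zubin via Ursula – Akira – Chen – Cal – Zubin. So the diameter is 4.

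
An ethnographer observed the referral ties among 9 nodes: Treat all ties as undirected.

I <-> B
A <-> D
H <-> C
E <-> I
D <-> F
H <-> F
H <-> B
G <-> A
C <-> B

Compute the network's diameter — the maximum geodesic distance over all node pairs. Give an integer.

Eccentricity of each node (its greatest distance to any other): A:6, B:5, C:5, D:5, E:7, F:4, G:7, H:4, I:6.
The maximum eccentricity is 7, realized for instance by the pair G–E via G – A – D – F – H – B – I – E. So the diameter is 7.

7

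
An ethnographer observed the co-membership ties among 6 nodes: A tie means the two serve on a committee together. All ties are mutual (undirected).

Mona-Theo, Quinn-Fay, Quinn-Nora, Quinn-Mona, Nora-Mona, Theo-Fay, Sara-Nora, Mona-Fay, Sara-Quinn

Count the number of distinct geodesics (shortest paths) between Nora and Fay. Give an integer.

2

The shortest distance is 2. The length-2 paths are: Nora–Quinn–Fay; Nora–Mona–Fay.
That gives 2 distinct shortest paths.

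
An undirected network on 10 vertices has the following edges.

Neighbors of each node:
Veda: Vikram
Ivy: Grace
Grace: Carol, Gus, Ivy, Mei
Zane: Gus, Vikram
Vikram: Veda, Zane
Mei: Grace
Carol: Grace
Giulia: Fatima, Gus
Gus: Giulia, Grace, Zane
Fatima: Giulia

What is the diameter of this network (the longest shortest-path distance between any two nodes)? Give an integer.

Eccentricity of each node (its greatest distance to any other): Carol:5, Fatima:5, Giulia:4, Grace:4, Gus:3, Ivy:5, Mei:5, Veda:5, Vikram:4, Zane:3.
The maximum eccentricity is 5, realized for instance by the pair Veda–Ivy via Veda – Vikram – Zane – Gus – Grace – Ivy. So the diameter is 5.

5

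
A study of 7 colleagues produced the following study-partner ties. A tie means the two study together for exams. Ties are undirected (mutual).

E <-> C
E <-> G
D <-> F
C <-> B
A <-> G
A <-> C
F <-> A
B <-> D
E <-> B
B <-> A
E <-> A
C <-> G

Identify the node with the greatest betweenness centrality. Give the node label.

A

Unnormalized betweenness of each node: A:13/3, B:13/4, C:7/12, D:1/2, E:7/12, F:3/4, G:0.
A has the largest value, 13/3, making it the main broker — the node through which the most shortest paths run.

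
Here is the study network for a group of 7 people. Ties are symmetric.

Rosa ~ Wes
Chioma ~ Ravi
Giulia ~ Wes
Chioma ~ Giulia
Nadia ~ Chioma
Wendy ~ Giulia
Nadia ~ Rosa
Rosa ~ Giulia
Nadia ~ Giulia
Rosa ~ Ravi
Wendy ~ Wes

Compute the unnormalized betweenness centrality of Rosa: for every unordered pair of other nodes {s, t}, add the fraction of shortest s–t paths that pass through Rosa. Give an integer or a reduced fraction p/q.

19/6

Pairs whose geodesics pass through Rosa — Nadia–Ravi: 1/2; Nadia–Wes: 1/2; Wendy–Ravi: 2/3; Giulia–Ravi: 1/2; Ravi–Wes: 1.
All other pairs contribute 0.
Summing the contributions gives betweenness(Rosa) = 19/6.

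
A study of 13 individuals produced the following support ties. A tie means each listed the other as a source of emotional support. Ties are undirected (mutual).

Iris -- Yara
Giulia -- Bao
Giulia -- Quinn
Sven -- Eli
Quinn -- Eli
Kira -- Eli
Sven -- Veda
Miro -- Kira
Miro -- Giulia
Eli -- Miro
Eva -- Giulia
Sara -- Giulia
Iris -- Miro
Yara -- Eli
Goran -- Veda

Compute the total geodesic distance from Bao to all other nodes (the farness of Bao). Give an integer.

37

Distances from Bao: Eli:3, Eva:2, Giulia:1, Goran:6, Iris:3, Kira:3, Miro:2, Quinn:2, Sara:2, Sven:4, Veda:5, Yara:4.
Sum = 3 + 2 + 1 + 6 + 3 + 3 + 2 + 2 + 2 + 4 + 5 + 4 = 37.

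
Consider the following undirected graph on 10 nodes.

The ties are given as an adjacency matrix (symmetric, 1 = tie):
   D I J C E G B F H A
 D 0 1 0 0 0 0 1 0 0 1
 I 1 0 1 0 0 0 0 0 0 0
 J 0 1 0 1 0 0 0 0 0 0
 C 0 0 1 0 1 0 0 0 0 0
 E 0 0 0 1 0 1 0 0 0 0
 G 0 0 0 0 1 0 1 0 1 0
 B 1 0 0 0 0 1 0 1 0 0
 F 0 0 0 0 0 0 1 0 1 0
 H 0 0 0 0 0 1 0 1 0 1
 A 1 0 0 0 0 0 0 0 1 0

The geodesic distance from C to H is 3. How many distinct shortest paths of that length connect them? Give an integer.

1

The shortest distance is 3, and the only length-3 path is C–E–G–H. So there is exactly 1 shortest path.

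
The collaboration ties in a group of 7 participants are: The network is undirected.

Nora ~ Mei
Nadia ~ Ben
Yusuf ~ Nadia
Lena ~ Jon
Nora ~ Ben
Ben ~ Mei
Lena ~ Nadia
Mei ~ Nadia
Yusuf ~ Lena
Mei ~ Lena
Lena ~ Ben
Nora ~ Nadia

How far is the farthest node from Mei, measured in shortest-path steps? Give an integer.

Distances from Mei: Ben:1, Jon:2, Lena:1, Nadia:1, Nora:1, Yusuf:2.
The largest is 2 (to Yusuf and Jon), so the eccentricity of Mei is 2.

2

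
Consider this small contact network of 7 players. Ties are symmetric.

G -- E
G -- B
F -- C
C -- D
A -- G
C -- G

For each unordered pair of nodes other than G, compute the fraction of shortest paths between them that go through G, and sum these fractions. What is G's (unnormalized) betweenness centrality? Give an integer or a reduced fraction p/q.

Pairs whose geodesics pass through G — B–D: 1; B–E: 1; B–C: 1; B–A: 1; B–F: 1; D–E: 1; D–A: 1; E–C: 1; E–A: 1; E–F: 1; C–A: 1; A–F: 1.
All other pairs contribute 0.
Summing the contributions gives betweenness(G) = 12.

12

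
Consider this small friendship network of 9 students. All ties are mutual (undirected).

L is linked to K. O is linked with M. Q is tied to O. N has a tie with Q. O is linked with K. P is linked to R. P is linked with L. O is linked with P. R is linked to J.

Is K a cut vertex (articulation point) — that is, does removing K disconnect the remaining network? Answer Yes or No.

No

Even without K, every remaining node can still reach every other (the residual graph is connected), so K is not a cut vertex.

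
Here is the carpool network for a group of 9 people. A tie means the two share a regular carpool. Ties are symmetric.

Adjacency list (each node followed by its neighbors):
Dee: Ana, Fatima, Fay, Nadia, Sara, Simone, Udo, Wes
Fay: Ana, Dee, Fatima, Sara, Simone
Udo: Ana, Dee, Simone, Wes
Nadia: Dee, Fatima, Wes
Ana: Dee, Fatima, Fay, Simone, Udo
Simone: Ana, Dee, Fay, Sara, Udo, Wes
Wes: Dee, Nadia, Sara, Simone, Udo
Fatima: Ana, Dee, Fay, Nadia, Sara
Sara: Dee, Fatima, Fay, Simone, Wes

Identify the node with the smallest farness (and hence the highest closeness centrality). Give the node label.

Farness (sum of distances to all others) for each node — Ana:11, Dee:8, Fatima:11, Fay:11, Nadia:13, Sara:11, Simone:10, Udo:12, Wes:11.
The smallest farness is 8, for Dee, so Dee has the highest closeness.

Dee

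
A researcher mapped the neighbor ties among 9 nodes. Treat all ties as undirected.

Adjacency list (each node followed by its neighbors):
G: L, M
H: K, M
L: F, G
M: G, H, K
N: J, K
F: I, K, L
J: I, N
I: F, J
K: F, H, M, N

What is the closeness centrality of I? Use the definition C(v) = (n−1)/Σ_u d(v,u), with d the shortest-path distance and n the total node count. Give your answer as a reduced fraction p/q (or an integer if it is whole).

Distances from I: F:1, G:3, H:3, J:1, K:2, L:2, M:3, N:2. Sum = 17.
n = 9, so closeness = 8/17.

8/17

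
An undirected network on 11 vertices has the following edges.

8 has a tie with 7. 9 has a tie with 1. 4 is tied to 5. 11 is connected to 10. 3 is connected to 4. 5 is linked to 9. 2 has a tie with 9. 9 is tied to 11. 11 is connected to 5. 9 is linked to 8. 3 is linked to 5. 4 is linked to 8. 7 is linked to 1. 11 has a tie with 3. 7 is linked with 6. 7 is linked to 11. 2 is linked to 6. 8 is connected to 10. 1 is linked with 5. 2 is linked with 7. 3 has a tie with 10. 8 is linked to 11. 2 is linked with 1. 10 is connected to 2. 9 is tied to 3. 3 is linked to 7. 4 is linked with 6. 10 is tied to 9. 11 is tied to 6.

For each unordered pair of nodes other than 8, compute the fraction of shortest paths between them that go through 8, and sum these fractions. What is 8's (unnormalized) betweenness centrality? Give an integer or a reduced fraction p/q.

28/15

Pairs whose geodesics pass through 8 — 7–4: 1/3; 7–10: 1/4; 7–9: 1/5; 11–4: 1/4; 4–10: 1/2; 4–9: 1/3.
All other pairs contribute 0.
Summing the contributions gives betweenness(8) = 28/15.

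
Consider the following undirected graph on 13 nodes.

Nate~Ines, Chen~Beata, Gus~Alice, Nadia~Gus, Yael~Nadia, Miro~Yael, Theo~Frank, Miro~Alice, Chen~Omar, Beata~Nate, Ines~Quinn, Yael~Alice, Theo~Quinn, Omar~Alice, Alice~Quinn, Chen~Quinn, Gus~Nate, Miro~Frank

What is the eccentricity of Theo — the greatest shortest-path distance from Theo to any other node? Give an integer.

4

Distances from Theo: Alice:2, Beata:3, Chen:2, Frank:1, Gus:3, Ines:2, Miro:2, Nadia:4, Nate:3, Omar:3, Quinn:1, Yael:3.
The largest is 4 (to Nadia), so the eccentricity of Theo is 4.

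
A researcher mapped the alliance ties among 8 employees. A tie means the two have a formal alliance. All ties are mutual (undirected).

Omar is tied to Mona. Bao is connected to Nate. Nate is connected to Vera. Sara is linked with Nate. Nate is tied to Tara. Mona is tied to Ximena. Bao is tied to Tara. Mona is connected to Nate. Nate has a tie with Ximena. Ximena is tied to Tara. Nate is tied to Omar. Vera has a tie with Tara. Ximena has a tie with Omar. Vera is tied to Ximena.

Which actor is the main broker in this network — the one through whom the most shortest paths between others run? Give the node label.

Unnormalized betweenness of each node: Bao:0, Mona:0, Nate:11, Omar:0, Sara:0, Tara:1, Vera:0, Ximena:2.
Nate has the largest value, 11, making it the main broker — the node through which the most shortest paths run.

Nate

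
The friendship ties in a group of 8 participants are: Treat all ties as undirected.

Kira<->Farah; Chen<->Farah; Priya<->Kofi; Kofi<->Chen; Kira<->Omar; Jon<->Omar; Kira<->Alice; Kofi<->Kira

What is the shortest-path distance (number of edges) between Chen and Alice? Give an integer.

3

One shortest route is Chen – Farah – Kira – Alice, which uses 3 edges, and at distance 2 from Chen we only reach {Kira, Priya}, which does not include Alice. So d(Chen,Alice) = 3.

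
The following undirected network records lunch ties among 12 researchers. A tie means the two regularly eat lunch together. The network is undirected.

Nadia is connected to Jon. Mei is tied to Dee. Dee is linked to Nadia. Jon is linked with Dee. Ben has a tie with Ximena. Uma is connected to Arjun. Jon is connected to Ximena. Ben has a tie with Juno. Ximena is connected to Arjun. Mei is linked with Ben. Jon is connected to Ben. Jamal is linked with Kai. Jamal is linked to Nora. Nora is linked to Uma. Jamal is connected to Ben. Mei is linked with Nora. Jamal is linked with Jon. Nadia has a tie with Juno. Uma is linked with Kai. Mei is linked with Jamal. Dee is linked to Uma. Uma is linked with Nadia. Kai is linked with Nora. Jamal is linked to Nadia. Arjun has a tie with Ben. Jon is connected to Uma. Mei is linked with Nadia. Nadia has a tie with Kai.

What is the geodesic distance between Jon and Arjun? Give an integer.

One shortest route is Jon – Ben – Arjun, which uses 2 edges, and Jon and Arjun are not directly tied, so nothing shorter exists. So d(Jon,Arjun) = 2.

2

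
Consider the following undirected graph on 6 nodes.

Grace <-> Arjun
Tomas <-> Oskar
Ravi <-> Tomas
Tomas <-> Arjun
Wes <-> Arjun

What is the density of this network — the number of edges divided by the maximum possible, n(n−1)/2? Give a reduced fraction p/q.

There are 5 edges and 6 nodes, so the maximum possible is C(6,2) = 15.
Density = 5/15 = 1/3.

1/3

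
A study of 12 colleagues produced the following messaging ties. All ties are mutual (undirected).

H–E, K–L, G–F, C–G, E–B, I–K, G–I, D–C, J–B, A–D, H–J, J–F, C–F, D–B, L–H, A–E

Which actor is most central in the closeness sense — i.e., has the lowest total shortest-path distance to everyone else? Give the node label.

J

Farness (sum of distances to all others) for each node — A:28, B:25, C:24, D:25, E:26, F:23, G:25, H:23, I:29, J:22, K:30, L:28.
The smallest farness is 22, for J, so J has the highest closeness.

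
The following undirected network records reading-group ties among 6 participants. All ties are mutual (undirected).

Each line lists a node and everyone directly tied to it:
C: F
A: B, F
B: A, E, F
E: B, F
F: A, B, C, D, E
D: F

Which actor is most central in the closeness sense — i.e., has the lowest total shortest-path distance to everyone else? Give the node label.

Farness (sum of distances to all others) for each node — A:8, B:7, C:9, D:9, E:8, F:5.
The smallest farness is 5, for F, so F has the highest closeness.

F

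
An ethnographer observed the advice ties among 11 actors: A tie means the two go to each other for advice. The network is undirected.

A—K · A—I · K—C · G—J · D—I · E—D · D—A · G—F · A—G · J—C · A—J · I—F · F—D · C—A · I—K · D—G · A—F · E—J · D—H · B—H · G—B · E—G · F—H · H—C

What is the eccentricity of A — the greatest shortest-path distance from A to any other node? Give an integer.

Distances from A: B:2, C:1, D:1, E:2, F:1, G:1, H:2, I:1, J:1, K:1.
The largest is 2 (to B, E, and H), so the eccentricity of A is 2.

2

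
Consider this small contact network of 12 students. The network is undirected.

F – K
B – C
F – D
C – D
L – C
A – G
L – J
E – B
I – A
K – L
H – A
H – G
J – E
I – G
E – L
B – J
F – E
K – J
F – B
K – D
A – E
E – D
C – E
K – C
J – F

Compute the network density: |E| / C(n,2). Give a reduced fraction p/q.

25/66

There are 25 edges and 12 nodes, so the maximum possible is C(12,2) = 66.
Density = 25/66.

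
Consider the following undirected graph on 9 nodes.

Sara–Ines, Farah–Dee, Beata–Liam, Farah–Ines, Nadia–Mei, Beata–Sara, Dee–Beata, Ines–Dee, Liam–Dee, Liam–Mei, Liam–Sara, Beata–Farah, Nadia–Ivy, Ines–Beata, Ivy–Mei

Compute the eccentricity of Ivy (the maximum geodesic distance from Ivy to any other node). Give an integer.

4

Distances from Ivy: Beata:3, Dee:3, Farah:4, Ines:4, Liam:2, Mei:1, Nadia:1, Sara:3.
The largest is 4 (to Ines and Farah), so the eccentricity of Ivy is 4.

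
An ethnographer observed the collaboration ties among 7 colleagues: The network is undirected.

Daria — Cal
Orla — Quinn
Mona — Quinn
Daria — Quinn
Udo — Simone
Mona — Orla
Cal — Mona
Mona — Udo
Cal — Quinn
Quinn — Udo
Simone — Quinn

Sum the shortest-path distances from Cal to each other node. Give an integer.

Distances from Cal: Daria:1, Mona:1, Orla:2, Quinn:1, Simone:2, Udo:2.
Sum = 1 + 1 + 2 + 1 + 2 + 2 = 9.

9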